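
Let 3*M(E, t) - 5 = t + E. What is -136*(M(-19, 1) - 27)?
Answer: 12784/3 ≈ 4261.3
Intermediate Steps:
M(E, t) = 5/3 + E/3 + t/3 (M(E, t) = 5/3 + (t + E)/3 = 5/3 + (E + t)/3 = 5/3 + (E/3 + t/3) = 5/3 + E/3 + t/3)
-136*(M(-19, 1) - 27) = -136*((5/3 + (⅓)*(-19) + (⅓)*1) - 27) = -136*((5/3 - 19/3 + ⅓) - 27) = -136*(-13/3 - 27) = -136*(-94/3) = 12784/3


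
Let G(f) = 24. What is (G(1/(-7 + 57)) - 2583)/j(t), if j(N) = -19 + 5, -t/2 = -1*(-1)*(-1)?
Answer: 2559/14 ≈ 182.79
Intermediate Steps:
t = 2 (t = -2*(-1*(-1))*(-1) = -2*(-1) = 2)
j(N) = -14
(G(1/(-7 + 57)) - 2583)/j(t) = (24 - 2583)/(-14) = -2559*(-1/14) = 2559/14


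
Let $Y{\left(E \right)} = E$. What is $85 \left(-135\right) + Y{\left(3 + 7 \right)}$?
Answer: $-11465$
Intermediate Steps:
$85 \left(-135\right) + Y{\left(3 + 7 \right)} = 85 \left(-135\right) + \left(3 + 7\right) = -11475 + 10 = -11465$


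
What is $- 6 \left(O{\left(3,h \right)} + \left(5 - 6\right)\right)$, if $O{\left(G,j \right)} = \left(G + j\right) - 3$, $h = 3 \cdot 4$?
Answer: $-66$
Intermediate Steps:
$h = 12$
$O{\left(G,j \right)} = -3 + G + j$
$- 6 \left(O{\left(3,h \right)} + \left(5 - 6\right)\right) = - 6 \left(\left(-3 + 3 + 12\right) + \left(5 - 6\right)\right) = - 6 \left(12 + \left(5 - 6\right)\right) = - 6 \left(12 - 1\right) = \left(-6\right) 11 = -66$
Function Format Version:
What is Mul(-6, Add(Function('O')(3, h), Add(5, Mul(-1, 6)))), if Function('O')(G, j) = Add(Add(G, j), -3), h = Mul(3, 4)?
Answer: -66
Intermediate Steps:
h = 12
Function('O')(G, j) = Add(-3, G, j)
Mul(-6, Add(Function('O')(3, h), Add(5, Mul(-1, 6)))) = Mul(-6, Add(Add(-3, 3, 12), Add(5, Mul(-1, 6)))) = Mul(-6, Add(12, Add(5, -6))) = Mul(-6, Add(12, -1)) = Mul(-6, 11) = -66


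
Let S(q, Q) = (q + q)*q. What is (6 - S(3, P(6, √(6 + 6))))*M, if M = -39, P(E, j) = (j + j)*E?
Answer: 468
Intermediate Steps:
P(E, j) = 2*E*j (P(E, j) = (2*j)*E = 2*E*j)
S(q, Q) = 2*q² (S(q, Q) = (2*q)*q = 2*q²)
(6 - S(3, P(6, √(6 + 6))))*M = (6 - 2*3²)*(-39) = (6 - 2*9)*(-39) = (6 - 1*18)*(-39) = (6 - 18)*(-39) = -12*(-39) = 468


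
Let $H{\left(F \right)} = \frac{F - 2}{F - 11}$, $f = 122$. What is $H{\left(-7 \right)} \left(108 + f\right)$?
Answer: $115$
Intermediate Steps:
$H{\left(F \right)} = \frac{-2 + F}{-11 + F}$
$H{\left(-7 \right)} \left(108 + f\right) = \frac{-2 - 7}{-11 - 7} \left(108 + 122\right) = \frac{1}{-18} \left(-9\right) 230 = \left(- \frac{1}{18}\right) \left(-9\right) 230 = \frac{1}{2} \cdot 230 = 115$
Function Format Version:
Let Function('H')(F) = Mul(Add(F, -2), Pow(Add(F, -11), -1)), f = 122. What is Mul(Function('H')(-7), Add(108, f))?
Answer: 115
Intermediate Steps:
Function('H')(F) = Mul(Pow(Add(-11, F), -1), Add(-2, F)) (Function('H')(F) = Mul(Add(-2, F), Pow(Add(-11, F), -1)) = Mul(Pow(Add(-11, F), -1), Add(-2, F)))
Mul(Function('H')(-7), Add(108, f)) = Mul(Mul(Pow(Add(-11, -7), -1), Add(-2, -7)), Add(108, 122)) = Mul(Mul(Pow(-18, -1), -9), 230) = Mul(Mul(Rational(-1, 18), -9), 230) = Mul(Rational(1, 2), 230) = 115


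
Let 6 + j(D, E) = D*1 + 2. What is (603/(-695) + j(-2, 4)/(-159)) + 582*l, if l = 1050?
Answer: 22509837931/36835 ≈ 6.1110e+5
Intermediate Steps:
j(D, E) = -4 + D (j(D, E) = -6 + (D*1 + 2) = -6 + (D + 2) = -6 + (2 + D) = -4 + D)
(603/(-695) + j(-2, 4)/(-159)) + 582*l = (603/(-695) + (-4 - 2)/(-159)) + 582*1050 = (603*(-1/695) - 6*(-1/159)) + 611100 = (-603/695 + 2/53) + 611100 = -30569/36835 + 611100 = 22509837931/36835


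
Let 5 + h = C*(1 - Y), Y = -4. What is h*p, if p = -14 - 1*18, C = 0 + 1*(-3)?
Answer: 640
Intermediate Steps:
C = -3 (C = 0 - 3 = -3)
p = -32 (p = -14 - 18 = -32)
h = -20 (h = -5 - 3*(1 - 1*(-4)) = -5 - 3*(1 + 4) = -5 - 3*5 = -5 - 15 = -20)
h*p = -20*(-32) = 640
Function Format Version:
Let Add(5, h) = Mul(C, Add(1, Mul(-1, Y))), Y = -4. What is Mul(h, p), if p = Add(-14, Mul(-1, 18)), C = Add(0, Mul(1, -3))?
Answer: 640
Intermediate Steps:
C = -3 (C = Add(0, -3) = -3)
p = -32 (p = Add(-14, -18) = -32)
h = -20 (h = Add(-5, Mul(-3, Add(1, Mul(-1, -4)))) = Add(-5, Mul(-3, Add(1, 4))) = Add(-5, Mul(-3, 5)) = Add(-5, -15) = -20)
Mul(h, p) = Mul(-20, -32) = 640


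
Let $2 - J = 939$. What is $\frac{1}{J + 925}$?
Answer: $- \frac{1}{12} \approx -0.083333$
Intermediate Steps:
$J = -937$ ($J = 2 - 939 = -937$)
$\frac{1}{J + 925} = \frac{1}{-937 + 925} = \frac{1}{-12} = - \frac{1}{12}$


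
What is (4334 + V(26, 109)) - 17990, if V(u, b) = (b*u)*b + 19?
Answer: 295269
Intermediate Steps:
V(u, b) = 19 + u*b² (V(u, b) = u*b² + 19 = 19 + u*b²)
(4334 + V(26, 109)) - 17990 = (4334 + (19 + 26*109²)) - 17990 = (4334 + (19 + 26*11881)) - 17990 = (4334 + (19 + 308906)) - 17990 = (4334 + 308925) - 17990 = 313259 - 17990 = 295269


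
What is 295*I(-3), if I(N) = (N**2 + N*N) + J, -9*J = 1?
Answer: 47495/9 ≈ 5277.2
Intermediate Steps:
J = -1/9 (J = -1/9*1 = -1/9 ≈ -0.11111)
I(N) = -1/9 + 2*N**2 (I(N) = (N**2 + N*N) - 1/9 = (N**2 + N**2) - 1/9 = 2*N**2 - 1/9 = -1/9 + 2*N**2)
295*I(-3) = 295*(-1/9 + 2*(-3)**2) = 295*(-1/9 + 2*9) = 295*(-1/9 + 18) = 295*(161/9) = 47495/9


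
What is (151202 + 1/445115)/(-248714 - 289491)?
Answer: -67302278231/239563118575 ≈ -0.28094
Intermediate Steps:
(151202 + 1/445115)/(-248714 - 289491) = (151202 + 1/445115)/(-538205) = (67302278231/445115)*(-1/538205) = -67302278231/239563118575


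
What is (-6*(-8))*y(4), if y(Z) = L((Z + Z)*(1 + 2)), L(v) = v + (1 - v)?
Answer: 48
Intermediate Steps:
L(v) = 1
y(Z) = 1
(-6*(-8))*y(4) = -6*(-8)*1 = 48*1 = 48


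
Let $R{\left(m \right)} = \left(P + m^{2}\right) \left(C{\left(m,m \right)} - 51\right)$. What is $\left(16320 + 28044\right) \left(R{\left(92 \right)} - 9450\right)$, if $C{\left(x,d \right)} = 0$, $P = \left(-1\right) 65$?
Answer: $-19422514836$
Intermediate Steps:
$P = -65$
$R{\left(m \right)} = 3315 - 51 m^{2}$ ($R{\left(m \right)} = \left(-65 + m^{2}\right) \left(0 - 51\right) = \left(-65 + m^{2}\right) \left(-51\right) = 3315 - 51 m^{2}$)
$\left(16320 + 28044\right) \left(R{\left(92 \right)} - 9450\right) = \left(16320 + 28044\right) \left(\left(3315 - 51 \cdot 92^{2}\right) - 9450\right) = 44364 \left(\left(3315 - 431664\right) - 9450\right) = 44364 \left(-428349 - 9450\right) = 44364 \left(-437799\right) = -19422514836$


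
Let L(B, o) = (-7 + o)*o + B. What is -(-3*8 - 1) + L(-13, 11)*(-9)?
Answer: -254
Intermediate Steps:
L(B, o) = B + o*(-7 + o) (L(B, o) = o*(-7 + o) + B = B + o*(-7 + o))
-(-3*8 - 1) + L(-13, 11)*(-9) = -(-3*8 - 1) + (-13 + 11² - 7*11)*(-9) = -(-24 - 1) + (-13 + 121 - 77)*(-9) = -1*(-25) + 31*(-9) = 25 - 279 = -254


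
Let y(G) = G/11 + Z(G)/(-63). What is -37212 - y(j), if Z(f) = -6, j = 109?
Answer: -8598283/231 ≈ -37222.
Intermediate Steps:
y(G) = 2/21 + G/11 (y(G) = G/11 - 6/(-63) = G*(1/11) - 6*(-1/63) = G/11 + 2/21 = 2/21 + G/11)
-37212 - y(j) = -37212 - (2/21 + (1/11)*109) = -37212 - (2/21 + 109/11) = -37212 - 1*2311/231 = -37212 - 2311/231 = -8598283/231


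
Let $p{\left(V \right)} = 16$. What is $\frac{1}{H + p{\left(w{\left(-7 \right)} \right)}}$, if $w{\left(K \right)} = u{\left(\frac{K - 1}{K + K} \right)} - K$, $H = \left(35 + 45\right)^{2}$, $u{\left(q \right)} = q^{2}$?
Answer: $\frac{1}{6416} \approx 0.00015586$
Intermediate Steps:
$H = 6400$ ($H = 80^{2} = 6400$)
$w{\left(K \right)} = - K + \frac{\left(-1 + K\right)^{2}}{4 K^{2}}$ ($w{\left(K \right)} = \left(\frac{K - 1}{K + K}\right)^{2} - K = \left(\frac{-1 + K}{2 K}\right)^{2} - K = \frac{\left(-1 + K\right)^{2}}{4 K^{2}} - K = - K + \frac{\left(-1 + K\right)^{2}}{4 K^{2}}$)
$\frac{1}{H + p{\left(w{\left(-7 \right)} \right)}} = \frac{1}{6400 + 16} = \frac{1}{6416}$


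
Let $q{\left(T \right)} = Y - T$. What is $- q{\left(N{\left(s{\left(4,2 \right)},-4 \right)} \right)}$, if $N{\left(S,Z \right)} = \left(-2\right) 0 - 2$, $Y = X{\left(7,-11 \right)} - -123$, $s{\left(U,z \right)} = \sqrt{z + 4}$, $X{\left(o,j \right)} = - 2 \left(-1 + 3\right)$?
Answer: $-121$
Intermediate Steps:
$X{\left(o,j \right)} = -4$ ($X{\left(o,j \right)} = \left(-2\right) 2 = -4$)
$s{\left(U,z \right)} = \sqrt{4 + z}$
$Y = 119$ ($Y = -4 - -123 = -4 + 123 = 119$)
$N{\left(S,Z \right)} = -2$ ($N{\left(S,Z \right)} = 0 - 2 = -2$)
$q{\left(T \right)} = 119 - T$
$- q{\left(N{\left(s{\left(4,2 \right)},-4 \right)} \right)} = - (119 - -2) = - (119 + 2) = \left(-1\right) 121 = -121$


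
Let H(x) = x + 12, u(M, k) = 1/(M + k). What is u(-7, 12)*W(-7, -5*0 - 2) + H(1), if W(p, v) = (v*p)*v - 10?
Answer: 27/5 ≈ 5.4000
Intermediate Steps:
W(p, v) = -10 + p*v**2 (W(p, v) = (p*v)*v - 10 = p*v**2 - 10 = -10 + p*v**2)
H(x) = 12 + x
u(-7, 12)*W(-7, -5*0 - 2) + H(1) = (-10 - 7*(-5*0 - 2)**2)/(-7 + 12) + (12 + 1) = (-10 - 7*(0 - 2)**2)/5 + 13 = (-10 - 7*(-2)**2)/5 + 13 = (-10 - 7*4)/5 + 13 = (-10 - 28)/5 + 13 = (1/5)*(-38) + 13 = -38/5 + 13 = 27/5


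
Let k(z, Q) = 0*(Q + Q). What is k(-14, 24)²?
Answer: 0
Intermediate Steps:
k(z, Q) = 0 (k(z, Q) = 0*(2*Q) = 0)
k(-14, 24)² = 0² = 0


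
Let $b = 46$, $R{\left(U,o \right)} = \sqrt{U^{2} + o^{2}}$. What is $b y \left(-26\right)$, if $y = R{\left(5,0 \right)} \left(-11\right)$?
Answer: $65780$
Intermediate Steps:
$y = -55$ ($y = \sqrt{5^{2} + 0^{2}} \left(-11\right) = \sqrt{25 + 0} \left(-11\right) = \sqrt{25} \left(-11\right) = 5 \left(-11\right) = -55$)
$b y \left(-26\right) = 46 \left(-55\right) \left(-26\right) = \left(-2530\right) \left(-26\right) = 65780$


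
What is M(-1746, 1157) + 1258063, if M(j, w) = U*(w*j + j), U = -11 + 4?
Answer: 15411139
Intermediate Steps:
U = -7
M(j, w) = -7*j - 7*j*w (M(j, w) = -7*(w*j + j) = -7*(j*w + j) = -7*(j + j*w) = -7*j - 7*j*w)
M(-1746, 1157) + 1258063 = -7*(-1746)*(1 + 1157) + 1258063 = -7*(-1746)*1158 + 1258063 = 14153076 + 1258063 = 15411139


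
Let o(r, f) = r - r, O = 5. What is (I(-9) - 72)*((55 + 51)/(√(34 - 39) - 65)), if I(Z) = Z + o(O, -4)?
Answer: 6201/47 + 477*I*√5/235 ≈ 131.94 + 4.5387*I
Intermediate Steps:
o(r, f) = 0
I(Z) = Z (I(Z) = Z + 0 = Z)
(I(-9) - 72)*((55 + 51)/(√(34 - 39) - 65)) = (-9 - 72)*((55 + 51)/(√(34 - 39) - 65)) = -8586/(√(-5) - 65) = -8586/(I*√5 - 65) = -8586/(-65 + I*√5)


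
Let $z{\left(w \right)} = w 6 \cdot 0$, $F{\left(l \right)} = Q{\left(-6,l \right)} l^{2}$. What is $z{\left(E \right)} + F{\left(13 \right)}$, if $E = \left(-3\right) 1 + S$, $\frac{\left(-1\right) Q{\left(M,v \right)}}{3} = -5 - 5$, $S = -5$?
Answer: $5070$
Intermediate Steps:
$Q{\left(M,v \right)} = 30$ ($Q{\left(M,v \right)} = - 3 \left(-5 - 5\right) = \left(-3\right) \left(-10\right) = 30$)
$F{\left(l \right)} = 30 l^{2}$
$E = -8$ ($E = \left(-3\right) 1 - 5 = -3 - 5 = -8$)
$z{\left(w \right)} = 0$ ($z{\left(w \right)} = 6 w 0 = 0$)
$z{\left(E \right)} + F{\left(13 \right)} = 0 + 30 \cdot 13^{2} = 0 + 30 \cdot 169 = 0 + 5070 = 5070$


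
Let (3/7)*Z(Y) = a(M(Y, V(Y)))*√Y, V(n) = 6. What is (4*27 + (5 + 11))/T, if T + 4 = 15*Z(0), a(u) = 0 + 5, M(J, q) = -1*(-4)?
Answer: -31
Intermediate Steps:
M(J, q) = 4
a(u) = 5
Z(Y) = 35*√Y/3 (Z(Y) = 7*(5*√Y)/3 = 35*√Y/3)
T = -4 (T = -4 + 15*(35*√0/3) = -4 + 15*((35/3)*0) = -4 + 15*0 = -4 + 0 = -4)
(4*27 + (5 + 11))/T = (4*27 + (5 + 11))/(-4) = (108 + 16)*(-¼) = 124*(-¼) = -31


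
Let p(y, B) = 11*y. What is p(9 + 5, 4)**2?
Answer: 23716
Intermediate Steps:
p(9 + 5, 4)**2 = (11*(9 + 5))**2 = (11*14)**2 = 154**2 = 23716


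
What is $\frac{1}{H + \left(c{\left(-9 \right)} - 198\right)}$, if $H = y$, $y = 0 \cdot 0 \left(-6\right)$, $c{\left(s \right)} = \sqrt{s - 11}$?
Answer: $- \frac{99}{19612} - \frac{i \sqrt{5}}{19612} \approx -0.0050479 - 0.00011402 i$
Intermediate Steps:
$c{\left(s \right)} = \sqrt{-11 + s}$
$y = 0$ ($y = 0 \left(-6\right) = 0$)
$H = 0$
$\frac{1}{H + \left(c{\left(-9 \right)} - 198\right)} = \frac{1}{0 + \left(\sqrt{-11 - 9} - 198\right)} = \frac{1}{0 + \left(\sqrt{-20} - 198\right)} = \frac{1}{0 - \left(198 - 2 i \sqrt{5}\right)} = \frac{1}{-198 + 2 i \sqrt{5}}$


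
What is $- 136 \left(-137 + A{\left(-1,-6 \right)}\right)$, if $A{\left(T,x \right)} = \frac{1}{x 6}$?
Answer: $\frac{167722}{9} \approx 18636.0$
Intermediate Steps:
$A{\left(T,x \right)} = \frac{1}{6 x}$
$- 136 \left(-137 + A{\left(-1,-6 \right)}\right) = - 136 \left(-137 + \frac{1}{6 \left(-6\right)}\right) = - 136 \left(-137 + \frac{1}{6} \left(- \frac{1}{6}\right)\right) = - 136 \left(-137 - \frac{1}{36}\right) = \left(-136\right) \left(- \frac{4933}{36}\right) = \frac{167722}{9}$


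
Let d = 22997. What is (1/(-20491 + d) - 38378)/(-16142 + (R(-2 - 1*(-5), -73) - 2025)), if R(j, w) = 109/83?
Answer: 7982547161/3778426512 ≈ 2.1127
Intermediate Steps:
R(j, w) = 109/83 (R(j, w) = 109*(1/83) = 109/83)
(1/(-20491 + d) - 38378)/(-16142 + (R(-2 - 1*(-5), -73) - 2025)) = (1/(-20491 + 22997) - 38378)/(-16142 + (109/83 - 2025)) = (1/2506 - 38378)/(-16142 - 167966/83) = (1/2506 - 38378)/(-1507752/83) = -96175267/2506*(-83/1507752) = 7982547161/3778426512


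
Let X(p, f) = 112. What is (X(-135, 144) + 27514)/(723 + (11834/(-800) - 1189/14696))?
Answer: 20299584800/520331421 ≈ 39.013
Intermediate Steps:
(X(-135, 144) + 27514)/(723 + (11834/(-800) - 1189/14696)) = (112 + 27514)/(723 + (11834/(-800) - 1189/14696)) = 27626/(723 + (11834*(-1/800) - 1189*1/14696)) = 27626/(723 + (-5917/400 - 1189/14696)) = 27626/(723 - 10928979/734800) = 27626/(520331421/734800) = 27626*(734800/520331421) = 20299584800/520331421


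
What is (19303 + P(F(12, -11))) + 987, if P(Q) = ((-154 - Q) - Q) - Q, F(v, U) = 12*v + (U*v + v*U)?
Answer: 20496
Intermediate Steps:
F(v, U) = 12*v + 2*U*v (F(v, U) = 12*v + (U*v + U*v) = 12*v + 2*U*v)
P(Q) = -154 - 3*Q (P(Q) = (-154 - 2*Q) - Q = -154 - 3*Q)
(19303 + P(F(12, -11))) + 987 = (19303 + (-154 - 6*12*(6 - 11))) + 987 = (19303 + (-154 - 6*12*(-5))) + 987 = (19303 + (-154 - 3*(-120))) + 987 = (19303 + (-154 + 360)) + 987 = (19303 + 206) + 987 = 19509 + 987 = 20496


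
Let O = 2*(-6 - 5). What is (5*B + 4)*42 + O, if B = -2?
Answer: -274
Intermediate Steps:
O = -22 (O = 2*(-11) = -22)
(5*B + 4)*42 + O = (5*(-2) + 4)*42 - 22 = (-10 + 4)*42 - 22 = -6*42 - 22 = -252 - 22 = -274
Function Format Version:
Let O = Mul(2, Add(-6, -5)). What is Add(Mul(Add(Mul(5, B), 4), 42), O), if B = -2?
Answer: -274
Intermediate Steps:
O = -22 (O = Mul(2, -11) = -22)
Add(Mul(Add(Mul(5, B), 4), 42), O) = Add(Mul(Add(Mul(5, -2), 4), 42), -22) = Add(Mul(Add(-10, 4), 42), -22) = Add(Mul(-6, 42), -22) = Add(-252, -22) = -274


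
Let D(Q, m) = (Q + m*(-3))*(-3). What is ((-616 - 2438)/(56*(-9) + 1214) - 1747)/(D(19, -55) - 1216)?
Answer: 5978/6035 ≈ 0.99055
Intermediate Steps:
D(Q, m) = -3*Q + 9*m (D(Q, m) = (Q - 3*m)*(-3) = -3*Q + 9*m)
((-616 - 2438)/(56*(-9) + 1214) - 1747)/(D(19, -55) - 1216) = ((-616 - 2438)/(56*(-9) + 1214) - 1747)/((-3*19 + 9*(-55)) - 1216) = (-3054/(-504 + 1214) - 1747)/((-57 - 495) - 1216) = (-3054/710 - 1747)/(-552 - 1216) = (-3054*1/710 - 1747)/(-1768) = (-1527/355 - 1747)*(-1/1768) = -621712/355*(-1/1768) = 5978/6035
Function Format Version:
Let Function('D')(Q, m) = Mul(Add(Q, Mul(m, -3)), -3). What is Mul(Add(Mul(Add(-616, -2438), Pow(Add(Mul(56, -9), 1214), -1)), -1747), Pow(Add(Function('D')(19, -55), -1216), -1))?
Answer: Rational(5978, 6035) ≈ 0.99055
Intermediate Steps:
Function('D')(Q, m) = Add(Mul(-3, Q), Mul(9, m)) (Function('D')(Q, m) = Mul(Add(Q, Mul(-3, m)), -3) = Add(Mul(-3, Q), Mul(9, m)))
Mul(Add(Mul(Add(-616, -2438), Pow(Add(Mul(56, -9), 1214), -1)), -1747), Pow(Add(Function('D')(19, -55), -1216), -1)) = Mul(Add(Mul(Add(-616, -2438), Pow(Add(Mul(56, -9), 1214), -1)), -1747), Pow(Add(Add(Mul(-3, 19), Mul(9, -55)), -1216), -1)) = Mul(Add(Mul(-3054, Pow(Add(-504, 1214), -1)), -1747), Pow(Add(Add(-57, -495), -1216), -1)) = Mul(Add(Mul(-3054, Pow(710, -1)), -1747), Pow(Add(-552, -1216), -1)) = Mul(Add(Mul(-3054, Rational(1, 710)), -1747), Pow(-1768, -1)) = Mul(Add(Rational(-1527, 355), -1747), Rational(-1, 1768)) = Mul(Rational(-621712, 355), Rational(-1, 1768)) = Rational(5978, 6035)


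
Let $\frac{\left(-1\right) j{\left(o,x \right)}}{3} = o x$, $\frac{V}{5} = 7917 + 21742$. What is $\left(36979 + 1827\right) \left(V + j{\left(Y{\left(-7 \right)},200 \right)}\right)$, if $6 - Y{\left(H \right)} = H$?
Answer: $5452048970$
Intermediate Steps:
$Y{\left(H \right)} = 6 - H$
$V = 148295$ ($V = 5 \left(7917 + 21742\right) = 5 \cdot 29659 = 148295$)
$j{\left(o,x \right)} = - 3 o x$
$\left(36979 + 1827\right) \left(V + j{\left(Y{\left(-7 \right)},200 \right)}\right) = \left(36979 + 1827\right) \left(148295 - 3 \left(6 - -7\right) 200\right) = 38806 \left(148295 - 3 \left(6 + 7\right) 200\right) = 38806 \left(148295 - 39 \cdot 200\right) = 38806 \left(148295 - 7800\right) = 38806 \cdot 140495 = 5452048970$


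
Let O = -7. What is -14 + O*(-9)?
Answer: 49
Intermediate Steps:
-14 + O*(-9) = -14 - 7*(-9) = -14 + 63 = 49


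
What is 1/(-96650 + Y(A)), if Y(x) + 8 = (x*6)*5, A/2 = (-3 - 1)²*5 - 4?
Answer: -1/92098 ≈ -1.0858e-5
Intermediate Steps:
A = 152 (A = 2*((-3 - 1)²*5 - 4) = 2*((-4)²*5 - 4) = 2*(16*5 - 4) = 2*(80 - 4) = 2*76 = 152)
Y(x) = -8 + 30*x (Y(x) = -8 + (x*6)*5 = -8 + (6*x)*5 = -8 + 30*x)
1/(-96650 + Y(A)) = 1/(-96650 + (-8 + 30*152)) = 1/(-96650 + (-8 + 4560)) = 1/(-96650 + 4552) = 1/(-92098) = -1/92098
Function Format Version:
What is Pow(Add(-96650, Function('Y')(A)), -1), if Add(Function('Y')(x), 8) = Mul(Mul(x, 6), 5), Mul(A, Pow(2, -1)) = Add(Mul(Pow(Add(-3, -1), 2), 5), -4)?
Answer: Rational(-1, 92098) ≈ -1.0858e-5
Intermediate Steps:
A = 152 (A = Mul(2, Add(Mul(Pow(Add(-3, -1), 2), 5), -4)) = Mul(2, Add(Mul(Pow(-4, 2), 5), -4)) = Mul(2, Add(Mul(16, 5), -4)) = Mul(2, Add(80, -4)) = Mul(2, 76) = 152)
Function('Y')(x) = Add(-8, Mul(30, x)) (Function('Y')(x) = Add(-8, Mul(Mul(x, 6), 5)) = Add(-8, Mul(Mul(6, x), 5)) = Add(-8, Mul(30, x)))
Pow(Add(-96650, Function('Y')(A)), -1) = Pow(Add(-96650, Add(-8, Mul(30, 152))), -1) = Pow(Add(-96650, Add(-8, 4560)), -1) = Pow(Add(-96650, 4552), -1) = Pow(-92098, -1) = Rational(-1, 92098)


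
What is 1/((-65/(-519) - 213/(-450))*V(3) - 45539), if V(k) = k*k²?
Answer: -8650/393772553 ≈ -2.1967e-5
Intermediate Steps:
V(k) = k³
1/((-65/(-519) - 213/(-450))*V(3) - 45539) = 1/((-65/(-519) - 213/(-450))*3³ - 45539) = 1/((-65*(-1/519) - 213*(-1/450))*27 - 45539) = 1/((65/519 + 71/150)*27 - 45539) = 1/((15533/25950)*27 - 45539) = 1/(139797/8650 - 45539) = 1/(-393772553/8650) = -8650/393772553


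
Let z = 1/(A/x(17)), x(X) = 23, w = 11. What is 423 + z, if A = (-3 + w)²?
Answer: 27095/64 ≈ 423.36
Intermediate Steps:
A = 64 (A = (-3 + 11)² = 8² = 64)
z = 23/64 (z = 1/(64/23) = 23/64 ≈ 0.35938)
423 + z = 423 + 23/64 = 27095/64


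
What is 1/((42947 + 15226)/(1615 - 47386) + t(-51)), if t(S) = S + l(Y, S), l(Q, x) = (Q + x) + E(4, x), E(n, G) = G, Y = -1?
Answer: -15257/2368969 ≈ -0.0064404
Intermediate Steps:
l(Q, x) = Q + 2*x (l(Q, x) = (Q + x) + x = Q + 2*x)
t(S) = -1 + 3*S (t(S) = S + (-1 + 2*S) = -1 + 3*S)
1/((42947 + 15226)/(1615 - 47386) + t(-51)) = 1/((42947 + 15226)/(1615 - 47386) + (-1 + 3*(-51))) = 1/(58173/(-45771) + (-1 - 153)) = 1/(58173*(-1/45771) - 154) = 1/(-19391/15257 - 154) = 1/(-2368969/15257) = -15257/2368969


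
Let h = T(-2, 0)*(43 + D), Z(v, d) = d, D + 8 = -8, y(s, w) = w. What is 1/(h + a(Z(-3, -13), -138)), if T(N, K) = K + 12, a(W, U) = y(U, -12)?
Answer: 1/312 ≈ 0.0032051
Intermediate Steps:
D = -16 (D = -8 - 8 = -16)
a(W, U) = -12
T(N, K) = 12 + K
h = 324 (h = (12 + 0)*(43 - 16) = 12*27 = 324)
1/(h + a(Z(-3, -13), -138)) = 1/(324 - 12) = 1/312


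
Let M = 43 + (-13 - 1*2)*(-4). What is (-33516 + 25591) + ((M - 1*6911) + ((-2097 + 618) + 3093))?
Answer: -13119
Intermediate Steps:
M = 103 (M = 43 + (-13 - 2)*(-4) = 43 - 15*(-4) = 43 + 60 = 103)
(-33516 + 25591) + ((M - 1*6911) + ((-2097 + 618) + 3093)) = (-33516 + 25591) + ((103 - 1*6911) + ((-2097 + 618) + 3093)) = -7925 + ((103 - 6911) + (-1479 + 3093)) = -7925 + (-6808 + 1614) = -7925 - 5194 = -13119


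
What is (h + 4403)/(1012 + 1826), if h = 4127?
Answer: 4265/1419 ≈ 3.0056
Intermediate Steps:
(h + 4403)/(1012 + 1826) = (4127 + 4403)/(1012 + 1826) = 8530/2838 = 8530*(1/2838) = 4265/1419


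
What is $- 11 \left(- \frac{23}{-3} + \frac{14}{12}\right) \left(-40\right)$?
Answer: $\frac{11660}{3} \approx 3886.7$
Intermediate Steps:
$- 11 \left(- \frac{23}{-3} + \frac{14}{12}\right) \left(-40\right) = - 11 \left(\left(-23\right) \left(- \frac{1}{3}\right) + 14 \cdot \frac{1}{12}\right) \left(-40\right) = - 11 \left(\frac{23}{3} + \frac{7}{6}\right) \left(-40\right) = \left(-11\right) \frac{53}{6} \left(-40\right) = \left(- \frac{583}{6}\right) \left(-40\right) = \frac{11660}{3}$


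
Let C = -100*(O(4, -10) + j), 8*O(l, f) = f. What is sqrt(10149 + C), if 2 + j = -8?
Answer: sqrt(11274) ≈ 106.18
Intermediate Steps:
j = -10 (j = -2 - 8 = -10)
O(l, f) = f/8
C = 1125 (C = -100*((1/8)*(-10) - 10) = -100*(-5/4 - 10) = -100*(-45/4) = 1125)
sqrt(10149 + C) = sqrt(10149 + 1125) = sqrt(11274)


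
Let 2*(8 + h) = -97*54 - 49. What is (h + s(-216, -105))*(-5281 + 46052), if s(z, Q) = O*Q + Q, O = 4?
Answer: -259018163/2 ≈ -1.2951e+8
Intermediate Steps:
s(z, Q) = 5*Q (s(z, Q) = 4*Q + Q = 5*Q)
h = -5303/2 (h = -8 + (-97*54 - 49)/2 = -8 + (-5238 - 49)/2 = -8 + (1/2)*(-5287) = -8 - 5287/2 = -5303/2 ≈ -2651.5)
(h + s(-216, -105))*(-5281 + 46052) = (-5303/2 + 5*(-105))*(-5281 + 46052) = (-5303/2 - 525)*40771 = -6353/2*40771 = -259018163/2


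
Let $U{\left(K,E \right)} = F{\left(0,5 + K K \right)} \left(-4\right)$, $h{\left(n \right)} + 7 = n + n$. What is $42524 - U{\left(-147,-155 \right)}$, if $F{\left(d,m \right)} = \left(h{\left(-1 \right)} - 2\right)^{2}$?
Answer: $43008$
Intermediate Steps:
$h{\left(n \right)} = -7 + 2 n$ ($h{\left(n \right)} = -7 + \left(n + n\right) = -7 + 2 n$)
$F{\left(d,m \right)} = 121$ ($F{\left(d,m \right)} = \left(\left(-7 + 2 \left(-1\right)\right) - 2\right)^{2} = \left(\left(-7 - 2\right) - 2\right)^{2} = \left(-9 - 2\right)^{2} = \left(-11\right)^{2} = 121$)
$U{\left(K,E \right)} = -484$ ($U{\left(K,E \right)} = 121 \left(-4\right) = -484$)
$42524 - U{\left(-147,-155 \right)} = 42524 - -484 = 42524 + 484 = 43008$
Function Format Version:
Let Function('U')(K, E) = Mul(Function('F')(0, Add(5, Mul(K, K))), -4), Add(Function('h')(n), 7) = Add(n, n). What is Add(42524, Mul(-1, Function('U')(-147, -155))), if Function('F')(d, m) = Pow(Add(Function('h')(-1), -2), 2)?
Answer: 43008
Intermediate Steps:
Function('h')(n) = Add(-7, Mul(2, n)) (Function('h')(n) = Add(-7, Add(n, n)) = Add(-7, Mul(2, n)))
Function('F')(d, m) = 121 (Function('F')(d, m) = Pow(Add(Add(-7, Mul(2, -1)), -2), 2) = Pow(Add(Add(-7, -2), -2), 2) = Pow(Add(-9, -2), 2) = Pow(-11, 2) = 121)
Function('U')(K, E) = -484 (Function('U')(K, E) = Mul(121, -4) = -484)
Add(42524, Mul(-1, Function('U')(-147, -155))) = Add(42524, Mul(-1, -484)) = Add(42524, 484) = 43008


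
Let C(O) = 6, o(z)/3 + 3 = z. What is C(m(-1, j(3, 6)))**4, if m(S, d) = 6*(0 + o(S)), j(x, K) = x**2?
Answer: 1296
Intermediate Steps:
o(z) = -9 + 3*z
m(S, d) = -54 + 18*S (m(S, d) = 6*(0 + (-9 + 3*S)) = 6*(-9 + 3*S) = -54 + 18*S)
C(m(-1, j(3, 6)))**4 = 6**4 = 1296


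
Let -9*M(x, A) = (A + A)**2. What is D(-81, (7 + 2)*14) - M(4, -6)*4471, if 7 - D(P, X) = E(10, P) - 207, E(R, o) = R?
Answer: 71740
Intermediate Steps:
M(x, A) = -4*A**2/9 (M(x, A) = -(A + A)**2/9 = -4*A**2/9)
D(P, X) = 204 (D(P, X) = 7 - (10 - 207) = 7 - 1*(-197) = 7 + 197 = 204)
D(-81, (7 + 2)*14) - M(4, -6)*4471 = 204 - (-4/9*(-6)**2)*4471 = 204 - (-4/9*36)*4471 = 204 - (-16)*4471 = 204 - 1*(-71536) = 204 + 71536 = 71740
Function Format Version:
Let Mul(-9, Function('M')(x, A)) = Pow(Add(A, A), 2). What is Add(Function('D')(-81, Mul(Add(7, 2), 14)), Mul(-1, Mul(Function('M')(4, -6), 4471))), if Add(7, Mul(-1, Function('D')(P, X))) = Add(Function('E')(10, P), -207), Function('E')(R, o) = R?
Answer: 71740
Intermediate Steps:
Function('M')(x, A) = Mul(Rational(-4, 9), Pow(A, 2)) (Function('M')(x, A) = Mul(Rational(-1, 9), Pow(Add(A, A), 2)) = Mul(Rational(-1, 9), Pow(Mul(2, A), 2)) = Mul(Rational(-1, 9), Mul(4, Pow(A, 2))) = Mul(Rational(-4, 9), Pow(A, 2)))
Function('D')(P, X) = 204 (Function('D')(P, X) = Add(7, Mul(-1, Add(10, -207))) = Add(7, Mul(-1, -197)) = Add(7, 197) = 204)
Add(Function('D')(-81, Mul(Add(7, 2), 14)), Mul(-1, Mul(Function('M')(4, -6), 4471))) = Add(204, Mul(-1, Mul(Mul(Rational(-4, 9), Pow(-6, 2)), 4471))) = Add(204, Mul(-1, Mul(Mul(Rational(-4, 9), 36), 4471))) = Add(204, Mul(-1, Mul(-16, 4471))) = Add(204, Mul(-1, -71536)) = Add(204, 71536) = 71740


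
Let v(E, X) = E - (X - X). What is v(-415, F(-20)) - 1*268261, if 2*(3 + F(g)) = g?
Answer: -268676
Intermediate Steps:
F(g) = -3 + g/2
v(E, X) = E (v(E, X) = E - 1*0 = E + 0 = E)
v(-415, F(-20)) - 1*268261 = -415 - 1*268261 = -415 - 268261 = -268676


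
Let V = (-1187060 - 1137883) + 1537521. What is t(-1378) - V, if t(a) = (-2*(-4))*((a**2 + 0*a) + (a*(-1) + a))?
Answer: 15978494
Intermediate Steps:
t(a) = 8*a**2 (t(a) = 8*((a**2 + 0) + (-a + a)) = 8*(a**2 + 0) = 8*a**2)
V = -787422 (V = -2324943 + 1537521 = -787422)
t(-1378) - V = 8*(-1378)**2 - 1*(-787422) = 8*1898884 + 787422 = 15191072 + 787422 = 15978494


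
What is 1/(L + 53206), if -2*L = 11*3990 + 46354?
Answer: 1/8084 ≈ 0.00012370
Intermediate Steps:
L = -45122 (L = -(11*3990 + 46354)/2 = -(43890 + 46354)/2 = -½*90244 = -45122)
1/(L + 53206) = 1/(-45122 + 53206) = 1/8084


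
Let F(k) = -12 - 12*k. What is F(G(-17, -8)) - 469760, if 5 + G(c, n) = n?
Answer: -469616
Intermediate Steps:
G(c, n) = -5 + n
F(G(-17, -8)) - 469760 = (-12 - 12*(-5 - 8)) - 469760 = (-12 - 12*(-13)) - 469760 = (-12 + 156) - 469760 = 144 - 469760 = -469616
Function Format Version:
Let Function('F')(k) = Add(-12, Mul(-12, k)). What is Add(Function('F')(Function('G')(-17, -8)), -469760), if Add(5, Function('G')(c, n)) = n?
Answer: -469616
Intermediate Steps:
Function('G')(c, n) = Add(-5, n)
Add(Function('F')(Function('G')(-17, -8)), -469760) = Add(Add(-12, Mul(-12, Add(-5, -8))), -469760) = Add(Add(-12, Mul(-12, -13)), -469760) = Add(Add(-12, 156), -469760) = Add(144, -469760) = -469616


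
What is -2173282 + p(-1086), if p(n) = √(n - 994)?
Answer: -2173282 + 4*I*√130 ≈ -2.1733e+6 + 45.607*I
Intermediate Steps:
p(n) = √(-994 + n)
-2173282 + p(-1086) = -2173282 + √(-994 - 1086) = -2173282 + √(-2080) = -2173282 + 4*I*√130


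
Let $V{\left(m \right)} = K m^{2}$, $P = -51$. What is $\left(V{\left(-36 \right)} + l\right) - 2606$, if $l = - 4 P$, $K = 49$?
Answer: $61102$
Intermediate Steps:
$V{\left(m \right)} = 49 m^{2}$
$l = 204$ ($l = \left(-4\right) \left(-51\right) = 204$)
$\left(V{\left(-36 \right)} + l\right) - 2606 = \left(49 \left(-36\right)^{2} + 204\right) - 2606 = \left(49 \cdot 1296 + 204\right) - 2606 = \left(63504 + 204\right) - 2606 = 63708 - 2606 = 61102$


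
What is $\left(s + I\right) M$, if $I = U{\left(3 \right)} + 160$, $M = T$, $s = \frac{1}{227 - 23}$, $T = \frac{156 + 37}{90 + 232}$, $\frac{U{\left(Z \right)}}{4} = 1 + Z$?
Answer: $\frac{6929665}{65688} \approx 105.49$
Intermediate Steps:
$U{\left(Z \right)} = 4 + 4 Z$ ($U{\left(Z \right)} = 4 \left(1 + Z\right) = 4 + 4 Z$)
$T = \frac{193}{322} \approx 0.59938$
$s = \frac{1}{204} \approx 0.004902$
$M = \frac{193}{322} \approx 0.59938$
$I = 176$ ($I = \left(4 + 4 \cdot 3\right) + 160 = \left(4 + 12\right) + 160 = 16 + 160 = 176$)
$\left(s + I\right) M = \left(\frac{1}{204} + 176\right) \frac{193}{322} = \frac{35905}{204} \cdot \frac{193}{322} = \frac{6929665}{65688}$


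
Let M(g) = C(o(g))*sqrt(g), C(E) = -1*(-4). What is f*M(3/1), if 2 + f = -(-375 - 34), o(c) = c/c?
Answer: 1628*sqrt(3) ≈ 2819.8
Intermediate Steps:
o(c) = 1
C(E) = 4
f = 407 (f = -2 - (-375 - 34) = -2 - 1*(-409) = -2 + 409 = 407)
M(g) = 4*sqrt(g)
f*M(3/1) = 407*(4*sqrt(3/1)) = 407*(4*sqrt(3*1)) = 407*(4*sqrt(3)) = 1628*sqrt(3)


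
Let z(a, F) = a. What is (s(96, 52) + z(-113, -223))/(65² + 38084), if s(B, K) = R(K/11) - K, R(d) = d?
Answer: -1763/465399 ≈ -0.0037881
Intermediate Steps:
s(B, K) = -10*K/11 (s(B, K) = K/11 - K = -10*K/11)
(s(96, 52) + z(-113, -223))/(65² + 38084) = (-10/11*52 - 113)/(65² + 38084) = (-520/11 - 113)/(4225 + 38084) = -1763/11/42309 = -1763/11*1/42309 = -1763/465399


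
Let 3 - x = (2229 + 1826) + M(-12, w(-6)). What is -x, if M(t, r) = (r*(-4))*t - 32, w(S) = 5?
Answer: 4260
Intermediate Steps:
M(t, r) = -32 - 4*r*t (M(t, r) = (-4*r)*t - 32 = -4*r*t - 32 = -32 - 4*r*t)
x = -4260 (x = 3 - ((2229 + 1826) + (-32 - 4*5*(-12))) = 3 - (4055 + (-32 + 240)) = 3 - (4055 + 208) = 3 - 1*4263 = 3 - 4263 = -4260)
-x = -1*(-4260) = 4260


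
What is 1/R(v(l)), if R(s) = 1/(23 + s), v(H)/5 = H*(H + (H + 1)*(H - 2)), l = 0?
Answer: 23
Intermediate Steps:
v(H) = 5*H*(H + (1 + H)*(-2 + H)) (v(H) = 5*(H*(H + (H + 1)*(H - 2))) = 5*(H*(H + (1 + H)*(-2 + H))) = 5*H*(H + (1 + H)*(-2 + H)))
1/R(v(l)) = 1/(1/(23 + 5*0*(-2 + 0²))) = 1/(1/(23 + 5*0*(-2 + 0))) = 1/(1/(23 + 5*0*(-2))) = 1/(1/(23 + 0)) = 1/(1/23) = 23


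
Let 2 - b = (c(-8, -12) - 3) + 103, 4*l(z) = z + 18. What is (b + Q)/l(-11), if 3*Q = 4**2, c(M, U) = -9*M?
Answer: -1976/21 ≈ -94.095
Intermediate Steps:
l(z) = 9/2 + z/4 (l(z) = (z + 18)/4 = (18 + z)/4 = 9/2 + z/4)
Q = 16/3 (Q = (1/3)*4**2 = (1/3)*16 = 16/3 ≈ 5.3333)
b = -170 (b = 2 - ((-9*(-8) - 3) + 103) = 2 - ((72 - 3) + 103) = 2 - (69 + 103) = 2 - 1*172 = 2 - 172 = -170)
(b + Q)/l(-11) = (-170 + 16/3)/(9/2 + (1/4)*(-11)) = -494/(3*(9/2 - 11/4)) = -494/(3*7/4) = -494/3*4/7 = -1976/21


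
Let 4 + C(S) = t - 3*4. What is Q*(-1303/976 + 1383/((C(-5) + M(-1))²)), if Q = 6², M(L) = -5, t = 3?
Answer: 77303/732 ≈ 105.61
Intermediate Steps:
C(S) = -13 (C(S) = -4 + (3 - 3*4) = -4 + (3 - 12) = -4 - 9 = -13)
Q = 36
Q*(-1303/976 + 1383/((C(-5) + M(-1))²)) = 36*(-1303/976 + 1383/((-13 - 5)²)) = 36*(-1303*1/976 + 1383/((-18)²)) = 36*(-1303/976 + 1383/324) = 36*(-1303/976 + 1383*(1/324)) = 36*(-1303/976 + 461/108) = 36*(77303/26352) = 77303/732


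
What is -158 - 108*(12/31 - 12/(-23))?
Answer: -182638/713 ≈ -256.15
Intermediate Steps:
-158 - 108*(12/31 - 12/(-23)) = -158 - 108*(12*(1/31) - 12*(-1/23)) = -158 - 108*(12/31 + 12/23) = -158 - 108*648/713 = -158 - 69984/713 = -182638/713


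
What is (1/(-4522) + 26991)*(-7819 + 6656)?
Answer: -141947989063/4522 ≈ -3.1391e+7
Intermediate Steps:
(1/(-4522) + 26991)*(-7819 + 6656) = (-1/4522 + 26991)*(-1163) = (122053301/4522)*(-1163) = -141947989063/4522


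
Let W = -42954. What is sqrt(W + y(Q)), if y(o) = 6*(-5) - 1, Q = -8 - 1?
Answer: I*sqrt(42985) ≈ 207.33*I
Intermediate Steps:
Q = -9
y(o) = -31 (y(o) = -30 - 1 = -31)
sqrt(W + y(Q)) = sqrt(-42954 - 31) = sqrt(-42985) = I*sqrt(42985)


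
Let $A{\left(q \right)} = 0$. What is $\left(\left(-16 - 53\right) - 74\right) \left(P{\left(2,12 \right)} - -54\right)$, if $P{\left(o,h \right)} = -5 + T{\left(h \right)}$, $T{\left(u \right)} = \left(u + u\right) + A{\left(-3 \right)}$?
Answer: $-10439$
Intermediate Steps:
$T{\left(u \right)} = 2 u$ ($T{\left(u \right)} = \left(u + u\right) + 0 = 2 u + 0 = 2 u$)
$P{\left(o,h \right)} = -5 + 2 h$
$\left(\left(-16 - 53\right) - 74\right) \left(P{\left(2,12 \right)} - -54\right) = \left(\left(-16 - 53\right) - 74\right) \left(\left(-5 + 2 \cdot 12\right) - -54\right) = \left(-69 - 74\right) \left(\left(-5 + 24\right) + 54\right) = - 143 \left(19 + 54\right) = \left(-143\right) 73 = -10439$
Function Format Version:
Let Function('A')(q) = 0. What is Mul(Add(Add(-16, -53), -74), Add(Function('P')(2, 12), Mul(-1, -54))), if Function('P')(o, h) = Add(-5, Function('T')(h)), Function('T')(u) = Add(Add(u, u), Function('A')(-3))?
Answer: -10439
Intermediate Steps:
Function('T')(u) = Mul(2, u) (Function('T')(u) = Add(Add(u, u), 0) = Add(Mul(2, u), 0) = Mul(2, u))
Function('P')(o, h) = Add(-5, Mul(2, h))
Mul(Add(Add(-16, -53), -74), Add(Function('P')(2, 12), Mul(-1, -54))) = Mul(Add(Add(-16, -53), -74), Add(Add(-5, Mul(2, 12)), Mul(-1, -54))) = Mul(Add(-69, -74), Add(Add(-5, 24), 54)) = Mul(-143, Add(19, 54)) = Mul(-143, 73) = -10439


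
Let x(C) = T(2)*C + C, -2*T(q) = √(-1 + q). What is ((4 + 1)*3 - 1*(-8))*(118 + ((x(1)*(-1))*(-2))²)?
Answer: 2737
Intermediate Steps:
T(q) = -√(-1 + q)/2
x(C) = C/2 (x(C) = (-√(-1 + 2)/2)*C + C = (-√1/2)*C + C = (-½*1)*C + C = -C/2 + C = C/2)
((4 + 1)*3 - 1*(-8))*(118 + ((x(1)*(-1))*(-2))²) = ((4 + 1)*3 - 1*(-8))*(118 + ((((½)*1)*(-1))*(-2))²) = (5*3 + 8)*(118 + (((½)*(-1))*(-2))²) = (15 + 8)*(118 + (-½*(-2))²) = 23*(118 + 1²) = 23*(118 + 1) = 23*119 = 2737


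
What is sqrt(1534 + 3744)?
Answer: sqrt(5278) ≈ 72.650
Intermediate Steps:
sqrt(1534 + 3744) = sqrt(5278)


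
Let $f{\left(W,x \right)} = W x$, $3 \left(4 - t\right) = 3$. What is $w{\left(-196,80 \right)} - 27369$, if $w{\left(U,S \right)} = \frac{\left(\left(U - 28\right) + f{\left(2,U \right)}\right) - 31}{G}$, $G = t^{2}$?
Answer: $- \frac{246968}{9} \approx -27441.0$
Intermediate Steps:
$t = 3$ ($t = 4 - 1 = 3$)
$G = 9$ ($G = 3^{2} = 9$)
$w{\left(U,S \right)} = - \frac{59}{9} + \frac{U}{3}$ ($w{\left(U,S \right)} = \frac{\left(\left(U - 28\right) + 2 U\right) - 31}{9} = \left(\left(\left(-28 + U\right) + 2 U\right) - 31\right) \frac{1}{9} = \left(\left(-28 + 3 U\right) - 31\right) \frac{1}{9} = \left(-59 + 3 U\right) \frac{1}{9} = - \frac{59}{9} + \frac{U}{3}$)
$w{\left(-196,80 \right)} - 27369 = \left(- \frac{59}{9} + \frac{1}{3} \left(-196\right)\right) - 27369 = \left(- \frac{59}{9} - \frac{196}{3}\right) - 27369 = - \frac{647}{9} - 27369 = - \frac{246968}{9}$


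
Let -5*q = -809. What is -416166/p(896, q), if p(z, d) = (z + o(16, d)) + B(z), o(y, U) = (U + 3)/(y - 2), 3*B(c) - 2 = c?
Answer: -43785/127 ≈ -344.76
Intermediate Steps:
q = 809/5 (q = -⅕*(-809) = 809/5 ≈ 161.80)
B(c) = ⅔ + c/3
o(y, U) = (3 + U)/(-2 + y)
p(z, d) = 37/42 + d/14 + 4*z/3 (p(z, d) = (z + (3 + d)/(-2 + 16)) + (⅔ + z/3) = (z + (3 + d)/14) + (⅔ + z/3) = (z + (3/14 + d/14)) + (⅔ + z/3) = (3/14 + z + d/14) + (⅔ + z/3) = 37/42 + d/14 + 4*z/3)
-416166/p(896, q) = -416166/(37/42 + (1/14)*(809/5) + (4/3)*896) = -416166/(37/42 + 809/70 + 3584/3) = -416166/126746/105 = -416166*105/126746 = -43785/127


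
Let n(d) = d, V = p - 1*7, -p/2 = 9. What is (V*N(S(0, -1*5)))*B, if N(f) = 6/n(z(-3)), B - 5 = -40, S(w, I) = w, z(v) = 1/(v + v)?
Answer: -31500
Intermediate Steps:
p = -18 (p = -2*9 = -18)
z(v) = 1/(2*v)
V = -25 (V = -18 - 1*7 = -18 - 7 = -25)
B = -35 (B = 5 - 40 = -35)
N(f) = -36 (N(f) = 6/(((½)/(-3))) = 6/(((½)*(-⅓))) = 6/(-⅙) = 6*(-6) = -36)
(V*N(S(0, -1*5)))*B = -25*(-36)*(-35) = 900*(-35) = -31500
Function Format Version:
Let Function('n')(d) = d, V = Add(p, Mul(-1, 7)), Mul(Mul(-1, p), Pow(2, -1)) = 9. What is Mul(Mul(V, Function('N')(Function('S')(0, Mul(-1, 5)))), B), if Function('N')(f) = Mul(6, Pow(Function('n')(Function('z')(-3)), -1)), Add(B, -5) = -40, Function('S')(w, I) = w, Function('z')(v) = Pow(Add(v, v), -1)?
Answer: -31500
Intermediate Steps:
p = -18 (p = Mul(-2, 9) = -18)
Function('z')(v) = Mul(Rational(1, 2), Pow(v, -1)) (Function('z')(v) = Pow(Mul(2, v), -1) = Mul(Rational(1, 2), Pow(v, -1)))
V = -25 (V = Add(-18, Mul(-1, 7)) = Add(-18, -7) = -25)
B = -35 (B = Add(5, -40) = -35)
Function('N')(f) = -36 (Function('N')(f) = Mul(6, Pow(Mul(Rational(1, 2), Pow(-3, -1)), -1)) = Mul(6, Pow(Mul(Rational(1, 2), Rational(-1, 3)), -1)) = Mul(6, Pow(Rational(-1, 6), -1)) = Mul(6, -6) = -36)
Mul(Mul(V, Function('N')(Function('S')(0, Mul(-1, 5)))), B) = Mul(Mul(-25, -36), -35) = Mul(900, -35) = -31500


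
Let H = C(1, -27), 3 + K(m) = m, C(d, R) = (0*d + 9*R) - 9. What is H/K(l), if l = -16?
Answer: 252/19 ≈ 13.263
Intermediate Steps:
C(d, R) = -9 + 9*R (C(d, R) = (0 + 9*R) - 9 = 9*R - 9 = -9 + 9*R)
K(m) = -3 + m
H = -252 (H = -9 + 9*(-27) = -9 - 243 = -252)
H/K(l) = -252/(-3 - 16) = -252/(-19) = -252*(-1/19) = 252/19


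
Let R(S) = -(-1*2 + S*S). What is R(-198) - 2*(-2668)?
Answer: -33866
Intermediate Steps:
R(S) = 2 - S² (R(S) = -(-2 + S²) = 2 - S²)
R(-198) - 2*(-2668) = (2 - 1*(-198)²) - 2*(-2668) = (2 - 1*39204) + 5336 = (2 - 39204) + 5336 = -39202 + 5336 = -33866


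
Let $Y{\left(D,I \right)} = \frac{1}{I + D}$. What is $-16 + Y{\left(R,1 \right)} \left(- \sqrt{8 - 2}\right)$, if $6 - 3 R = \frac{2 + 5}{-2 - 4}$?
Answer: $-16 - \frac{18 \sqrt{6}}{61} \approx -16.723$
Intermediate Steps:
$R = \frac{43}{18}$ ($R = 2 - \frac{\left(2 + 5\right) \frac{1}{-2 - 4}}{3} = 2 - \frac{7 \frac{1}{-6}}{3} = 2 - \frac{7 \left(- \frac{1}{6}\right)}{3} = 2 - - \frac{7}{18} = 2 + \frac{7}{18} = \frac{43}{18} \approx 2.3889$)
$Y{\left(D,I \right)} = \frac{1}{D + I}$
$-16 + Y{\left(R,1 \right)} \left(- \sqrt{8 - 2}\right) = -16 + \frac{\left(-1\right) \sqrt{8 - 2}}{\frac{43}{18} + 1} = -16 + \frac{\left(-1\right) \sqrt{6}}{\frac{61}{18}} = -16 + \frac{18 \left(- \sqrt{6}\right)}{61} = -16 - \frac{18 \sqrt{6}}{61}$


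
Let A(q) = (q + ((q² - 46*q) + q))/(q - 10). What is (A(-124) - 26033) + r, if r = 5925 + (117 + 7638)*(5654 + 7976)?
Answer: 7080585898/67 ≈ 1.0568e+8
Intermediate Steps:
A(q) = (q² - 44*q)/(-10 + q) (A(q) = (q + (q² - 45*q))/(-10 + q) = (q² - 44*q)/(-10 + q))
r = 105706575 (r = 5925 + 7755*13630 = 5925 + 105700650 = 105706575)
(A(-124) - 26033) + r = (-124*(-44 - 124)/(-10 - 124) - 26033) + 105706575 = (-124*(-168)/(-134) - 26033) + 105706575 = (-124*(-1/134)*(-168) - 26033) + 105706575 = (-10416/67 - 26033) + 105706575 = -1754627/67 + 105706575 = 7080585898/67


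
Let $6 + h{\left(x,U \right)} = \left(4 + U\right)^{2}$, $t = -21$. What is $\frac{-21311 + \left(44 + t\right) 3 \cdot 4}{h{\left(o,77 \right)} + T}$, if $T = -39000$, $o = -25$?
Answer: $\frac{601}{927} \approx 0.64833$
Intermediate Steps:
$h{\left(x,U \right)} = -6 + \left(4 + U\right)^{2}$
$\frac{-21311 + \left(44 + t\right) 3 \cdot 4}{h{\left(o,77 \right)} + T} = \frac{-21311 + \left(44 - 21\right) 3 \cdot 4}{\left(-6 + \left(4 + 77\right)^{2}\right) - 39000} = \frac{-21311 + 23 \cdot 12}{\left(-6 + 81^{2}\right) - 39000} = \frac{-21311 + 276}{\left(-6 + 6561\right) - 39000} = - \frac{21035}{6555 - 39000} = - \frac{21035}{-32445} = \left(-21035\right) \left(- \frac{1}{32445}\right) = \frac{601}{927}$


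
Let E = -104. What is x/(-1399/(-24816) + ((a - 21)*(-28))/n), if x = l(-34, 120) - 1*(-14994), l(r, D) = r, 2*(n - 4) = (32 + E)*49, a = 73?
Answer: 1856236800/109643 ≈ 16930.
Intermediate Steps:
n = -1760 (n = 4 + ((32 - 104)*49)/2 = 4 + (-72*49)/2 = 4 + (1/2)*(-3528) = 4 - 1764 = -1760)
x = 14960 (x = -34 - 1*(-14994) = -34 + 14994 = 14960)
x/(-1399/(-24816) + ((a - 21)*(-28))/n) = 14960/(-1399/(-24816) + ((73 - 21)*(-28))/(-1760)) = 14960/(-1399*(-1/24816) + (52*(-28))*(-1/1760)) = 14960/(1399/24816 - 1456*(-1/1760)) = 14960/(1399/24816 + 91/110) = 14960/(109643/124080) = 14960*(124080/109643) = 1856236800/109643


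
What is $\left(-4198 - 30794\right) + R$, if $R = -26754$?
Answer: $-61746$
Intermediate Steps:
$\left(-4198 - 30794\right) + R = \left(-4198 - 30794\right) - 26754 = -34992 - 26754 = -61746$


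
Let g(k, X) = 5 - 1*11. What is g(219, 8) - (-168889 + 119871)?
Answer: 49012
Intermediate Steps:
g(k, X) = -6 (g(k, X) = 5 - 11 = -6)
g(219, 8) - (-168889 + 119871) = -6 - (-168889 + 119871) = -6 - 1*(-49018) = -6 + 49018 = 49012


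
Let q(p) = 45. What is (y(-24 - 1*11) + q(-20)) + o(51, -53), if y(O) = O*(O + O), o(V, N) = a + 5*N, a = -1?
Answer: 2229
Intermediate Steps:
o(V, N) = -1 + 5*N
y(O) = 2*O² (y(O) = O*(2*O) = 2*O²)
(y(-24 - 1*11) + q(-20)) + o(51, -53) = (2*(-24 - 1*11)² + 45) + (-1 + 5*(-53)) = (2*(-24 - 11)² + 45) + (-1 - 265) = (2*(-35)² + 45) - 266 = (2*1225 + 45) - 266 = (2450 + 45) - 266 = 2495 - 266 = 2229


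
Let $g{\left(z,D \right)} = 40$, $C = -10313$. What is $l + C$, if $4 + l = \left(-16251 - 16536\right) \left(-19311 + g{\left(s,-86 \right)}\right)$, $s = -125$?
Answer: $631827960$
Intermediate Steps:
$l = 631838273$ ($l = -4 + \left(-16251 - 16536\right) \left(-19311 + 40\right) = -4 - -631838277 = -4 + 631838277 = 631838273$)
$l + C = 631838273 - 10313 = 631827960$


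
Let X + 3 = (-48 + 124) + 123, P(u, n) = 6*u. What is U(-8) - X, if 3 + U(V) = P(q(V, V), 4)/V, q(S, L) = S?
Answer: -193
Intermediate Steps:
U(V) = 3 (U(V) = -3 + (6*V)/V = -3 + 6 = 3)
X = 196 (X = -3 + ((-48 + 124) + 123) = -3 + (76 + 123) = -3 + 199 = 196)
U(-8) - X = 3 - 1*196 = 3 - 196 = -193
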